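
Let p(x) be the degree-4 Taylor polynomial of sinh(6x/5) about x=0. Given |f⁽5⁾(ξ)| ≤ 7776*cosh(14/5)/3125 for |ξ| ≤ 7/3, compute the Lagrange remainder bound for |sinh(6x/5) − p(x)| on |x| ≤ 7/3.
67228*cosh(14/5)/46875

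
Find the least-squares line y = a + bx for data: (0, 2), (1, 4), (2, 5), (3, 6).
a = 23/10, b = 13/10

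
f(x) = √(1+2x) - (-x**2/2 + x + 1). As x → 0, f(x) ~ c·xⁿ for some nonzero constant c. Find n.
3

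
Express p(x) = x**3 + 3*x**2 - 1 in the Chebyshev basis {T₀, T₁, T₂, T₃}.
(1/2)T₀ + (3/4)T₁ + (3/2)T₂ + (1/4)T₃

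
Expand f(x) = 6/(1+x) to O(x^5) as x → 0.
6 - 6*x + 6*x**2 - 6*x**3 + 6*x**4 + O(x**5)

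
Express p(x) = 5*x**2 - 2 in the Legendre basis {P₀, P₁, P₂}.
(-1/3)P₀ + (10/3)P₂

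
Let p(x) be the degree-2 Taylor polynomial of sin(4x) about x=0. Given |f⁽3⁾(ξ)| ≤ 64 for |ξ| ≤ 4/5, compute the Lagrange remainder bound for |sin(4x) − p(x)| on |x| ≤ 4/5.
2048/375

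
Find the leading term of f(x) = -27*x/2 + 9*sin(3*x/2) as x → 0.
-81*x**3/16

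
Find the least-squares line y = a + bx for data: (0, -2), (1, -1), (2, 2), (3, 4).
a = -12/5, b = 21/10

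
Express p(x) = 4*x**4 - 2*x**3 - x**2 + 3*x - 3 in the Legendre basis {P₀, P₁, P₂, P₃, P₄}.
(-38/15)P₀ + (9/5)P₁ + (34/21)P₂ + (-4/5)P₃ + (32/35)P₄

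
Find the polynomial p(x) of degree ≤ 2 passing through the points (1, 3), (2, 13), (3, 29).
3*x**2 + x - 1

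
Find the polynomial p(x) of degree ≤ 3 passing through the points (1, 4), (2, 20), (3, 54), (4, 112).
x**3 + 3*x**2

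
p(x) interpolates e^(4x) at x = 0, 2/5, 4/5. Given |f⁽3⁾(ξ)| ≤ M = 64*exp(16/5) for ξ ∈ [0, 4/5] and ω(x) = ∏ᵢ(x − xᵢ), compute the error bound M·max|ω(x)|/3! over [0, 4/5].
512*sqrt(3)*exp(16/5)/3375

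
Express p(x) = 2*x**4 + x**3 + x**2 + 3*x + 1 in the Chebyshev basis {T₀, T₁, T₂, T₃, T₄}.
(9/4)T₀ + (15/4)T₁ + (3/2)T₂ + (1/4)T₃ + (1/4)T₄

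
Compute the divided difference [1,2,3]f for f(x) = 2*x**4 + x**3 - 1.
56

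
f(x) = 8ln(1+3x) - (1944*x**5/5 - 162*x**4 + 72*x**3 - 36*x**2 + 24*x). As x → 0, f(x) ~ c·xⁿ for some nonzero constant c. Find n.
6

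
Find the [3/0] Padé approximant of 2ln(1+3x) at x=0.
3*x*(6*x**2 - 3*x + 2)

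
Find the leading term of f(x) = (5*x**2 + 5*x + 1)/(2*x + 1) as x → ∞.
5*x/2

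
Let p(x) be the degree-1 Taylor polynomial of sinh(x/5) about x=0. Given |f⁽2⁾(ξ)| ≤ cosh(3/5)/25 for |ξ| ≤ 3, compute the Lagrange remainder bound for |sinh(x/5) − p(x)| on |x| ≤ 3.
9*cosh(3/5)/50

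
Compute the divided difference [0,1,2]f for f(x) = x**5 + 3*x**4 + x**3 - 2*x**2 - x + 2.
37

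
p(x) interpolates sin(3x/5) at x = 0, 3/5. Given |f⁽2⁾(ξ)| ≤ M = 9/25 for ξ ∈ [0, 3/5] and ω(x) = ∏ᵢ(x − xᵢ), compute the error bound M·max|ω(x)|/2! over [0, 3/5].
81/5000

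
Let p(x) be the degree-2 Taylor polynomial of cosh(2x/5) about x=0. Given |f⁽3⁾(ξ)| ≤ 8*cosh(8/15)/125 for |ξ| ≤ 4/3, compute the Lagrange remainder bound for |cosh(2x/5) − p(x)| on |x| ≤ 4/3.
256*cosh(8/15)/10125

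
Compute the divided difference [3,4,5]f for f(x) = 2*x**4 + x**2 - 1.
195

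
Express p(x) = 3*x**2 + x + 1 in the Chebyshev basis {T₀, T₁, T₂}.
(5/2)T₀ + T₁ + (3/2)T₂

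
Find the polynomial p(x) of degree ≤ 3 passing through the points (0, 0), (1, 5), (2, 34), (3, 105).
3*x**3 + 3*x**2 - x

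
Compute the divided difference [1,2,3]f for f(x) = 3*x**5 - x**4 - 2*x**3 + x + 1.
233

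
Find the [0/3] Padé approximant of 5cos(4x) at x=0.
5/(8*x**2 + 1)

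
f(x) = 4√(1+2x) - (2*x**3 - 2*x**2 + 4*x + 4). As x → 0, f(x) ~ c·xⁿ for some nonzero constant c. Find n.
4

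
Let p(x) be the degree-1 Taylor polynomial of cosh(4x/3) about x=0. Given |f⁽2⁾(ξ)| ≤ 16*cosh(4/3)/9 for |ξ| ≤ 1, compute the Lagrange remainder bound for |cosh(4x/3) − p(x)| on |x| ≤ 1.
8*cosh(4/3)/9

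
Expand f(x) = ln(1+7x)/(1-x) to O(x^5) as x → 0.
7*x - 35*x**2/2 + 581*x**3/6 - 6041*x**4/12 + O(x**5)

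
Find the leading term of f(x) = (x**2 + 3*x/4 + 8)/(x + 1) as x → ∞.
x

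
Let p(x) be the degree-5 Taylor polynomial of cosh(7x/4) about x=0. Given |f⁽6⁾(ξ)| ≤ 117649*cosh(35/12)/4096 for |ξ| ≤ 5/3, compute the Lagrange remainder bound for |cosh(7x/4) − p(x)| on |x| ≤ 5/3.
367653125*cosh(35/12)/429981696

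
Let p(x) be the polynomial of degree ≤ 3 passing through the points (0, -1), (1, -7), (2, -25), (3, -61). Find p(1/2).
-23/8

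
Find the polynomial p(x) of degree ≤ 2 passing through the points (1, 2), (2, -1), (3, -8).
-2*x**2 + 3*x + 1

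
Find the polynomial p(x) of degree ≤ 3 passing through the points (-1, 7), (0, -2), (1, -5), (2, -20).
-3*x**3 + 3*x**2 - 3*x - 2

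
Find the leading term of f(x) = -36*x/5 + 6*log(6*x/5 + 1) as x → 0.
-108*x**2/25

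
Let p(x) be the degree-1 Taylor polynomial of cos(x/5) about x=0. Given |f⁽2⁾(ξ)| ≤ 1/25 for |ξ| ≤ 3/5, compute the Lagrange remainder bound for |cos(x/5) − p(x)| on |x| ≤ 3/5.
9/1250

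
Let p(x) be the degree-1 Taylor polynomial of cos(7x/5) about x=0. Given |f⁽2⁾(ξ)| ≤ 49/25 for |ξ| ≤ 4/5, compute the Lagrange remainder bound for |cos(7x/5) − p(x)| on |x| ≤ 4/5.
392/625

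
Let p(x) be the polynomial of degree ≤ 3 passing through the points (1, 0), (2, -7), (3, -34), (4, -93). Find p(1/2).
-1/4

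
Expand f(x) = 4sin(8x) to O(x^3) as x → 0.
32*x + O(x**3)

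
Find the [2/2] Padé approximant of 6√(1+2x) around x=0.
(15*x**2/2 + 15*x + 6)/(x**2/4 + 3*x/2 + 1)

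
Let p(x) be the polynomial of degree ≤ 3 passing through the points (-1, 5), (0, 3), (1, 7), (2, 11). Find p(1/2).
37/8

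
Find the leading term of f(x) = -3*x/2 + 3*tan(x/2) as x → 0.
x**3/8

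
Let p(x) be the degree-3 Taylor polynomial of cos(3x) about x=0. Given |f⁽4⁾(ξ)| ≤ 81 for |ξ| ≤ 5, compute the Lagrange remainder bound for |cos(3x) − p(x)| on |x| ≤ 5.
16875/8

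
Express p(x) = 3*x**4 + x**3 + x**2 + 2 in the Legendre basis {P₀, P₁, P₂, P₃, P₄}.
(44/15)P₀ + (3/5)P₁ + (50/21)P₂ + (2/5)P₃ + (24/35)P₄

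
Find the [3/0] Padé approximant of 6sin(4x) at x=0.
-64*x**3 + 24*x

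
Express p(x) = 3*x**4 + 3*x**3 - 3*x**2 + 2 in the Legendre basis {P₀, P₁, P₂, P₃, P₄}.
(8/5)P₀ + (9/5)P₁ + (-2/7)P₂ + (6/5)P₃ + (24/35)P₄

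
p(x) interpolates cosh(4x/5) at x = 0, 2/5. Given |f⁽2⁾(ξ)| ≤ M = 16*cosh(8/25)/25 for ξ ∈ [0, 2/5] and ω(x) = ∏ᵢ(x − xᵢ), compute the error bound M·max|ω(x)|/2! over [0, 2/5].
8*cosh(8/25)/625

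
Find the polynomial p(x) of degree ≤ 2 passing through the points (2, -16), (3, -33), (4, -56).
-3*x**2 - 2*x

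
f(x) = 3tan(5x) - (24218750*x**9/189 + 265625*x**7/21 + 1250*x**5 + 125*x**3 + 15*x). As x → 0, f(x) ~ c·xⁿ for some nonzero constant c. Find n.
11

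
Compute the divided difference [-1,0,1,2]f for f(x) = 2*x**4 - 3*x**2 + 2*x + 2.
4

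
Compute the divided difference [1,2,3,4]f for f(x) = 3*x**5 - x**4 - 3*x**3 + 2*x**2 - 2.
182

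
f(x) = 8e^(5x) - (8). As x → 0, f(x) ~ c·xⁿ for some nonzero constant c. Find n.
1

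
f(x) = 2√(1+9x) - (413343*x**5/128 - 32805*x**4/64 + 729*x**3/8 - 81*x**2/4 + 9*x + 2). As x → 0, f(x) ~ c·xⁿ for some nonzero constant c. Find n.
6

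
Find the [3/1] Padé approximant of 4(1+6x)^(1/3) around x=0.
(-32*x**3/3 + 16*x**2 + 24*x + 4)/(4*x + 1)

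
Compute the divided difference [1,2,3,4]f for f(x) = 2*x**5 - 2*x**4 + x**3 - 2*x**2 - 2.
111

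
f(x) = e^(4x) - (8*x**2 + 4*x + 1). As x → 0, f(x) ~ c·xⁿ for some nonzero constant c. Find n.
3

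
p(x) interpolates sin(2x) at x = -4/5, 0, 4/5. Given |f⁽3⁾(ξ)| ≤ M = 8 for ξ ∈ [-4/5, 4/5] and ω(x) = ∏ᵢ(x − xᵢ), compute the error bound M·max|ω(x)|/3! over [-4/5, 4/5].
512*sqrt(3)/3375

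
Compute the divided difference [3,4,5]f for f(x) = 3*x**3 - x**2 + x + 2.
35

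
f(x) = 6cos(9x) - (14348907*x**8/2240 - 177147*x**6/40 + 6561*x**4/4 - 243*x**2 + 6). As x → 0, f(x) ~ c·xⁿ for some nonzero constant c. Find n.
10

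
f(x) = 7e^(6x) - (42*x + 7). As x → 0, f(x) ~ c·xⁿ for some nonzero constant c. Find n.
2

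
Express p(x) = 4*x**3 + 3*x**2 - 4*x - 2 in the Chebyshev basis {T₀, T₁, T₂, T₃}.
(-1/2)T₀ - T₁ + (3/2)T₂ + T₃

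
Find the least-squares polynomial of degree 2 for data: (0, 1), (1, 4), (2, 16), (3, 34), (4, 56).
17/35 + (10/7)x + (22/7)x²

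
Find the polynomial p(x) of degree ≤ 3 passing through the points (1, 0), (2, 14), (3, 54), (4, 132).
2*x**3 + x**2 - 3*x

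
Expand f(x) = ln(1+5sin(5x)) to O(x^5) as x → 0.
25*x - 625*x**2/2 + 30625*x**3/6 - 1140625*x**4/12 + O(x**5)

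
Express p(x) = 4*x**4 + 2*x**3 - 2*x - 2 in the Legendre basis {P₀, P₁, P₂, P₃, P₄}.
(-6/5)P₀ + (-4/5)P₁ + (16/7)P₂ + (4/5)P₃ + (32/35)P₄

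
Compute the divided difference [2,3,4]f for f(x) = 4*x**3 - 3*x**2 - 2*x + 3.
33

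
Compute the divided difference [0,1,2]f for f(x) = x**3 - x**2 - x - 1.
2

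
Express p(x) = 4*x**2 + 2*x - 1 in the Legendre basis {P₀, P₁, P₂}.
(1/3)P₀ + (2)P₁ + (8/3)P₂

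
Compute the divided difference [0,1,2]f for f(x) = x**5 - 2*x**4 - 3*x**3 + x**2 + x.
-7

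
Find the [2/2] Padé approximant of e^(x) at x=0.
(x**2/12 + x/2 + 1)/(x**2/12 - x/2 + 1)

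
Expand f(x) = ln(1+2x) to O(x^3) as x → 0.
2*x - 2*x**2 + O(x**3)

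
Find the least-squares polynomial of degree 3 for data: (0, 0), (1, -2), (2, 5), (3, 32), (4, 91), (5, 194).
-5/126 + (-1681/756)x + (-197/126)x² + (211/108)x³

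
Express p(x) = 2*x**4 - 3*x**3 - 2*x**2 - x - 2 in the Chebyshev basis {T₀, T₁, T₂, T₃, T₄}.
(-9/4)T₀ + (-13/4)T₁ + (-3/4)T₃ + (1/4)T₄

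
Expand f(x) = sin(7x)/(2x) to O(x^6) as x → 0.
7/2 - 343*x**2/12 + 16807*x**4/240 + O(x**6)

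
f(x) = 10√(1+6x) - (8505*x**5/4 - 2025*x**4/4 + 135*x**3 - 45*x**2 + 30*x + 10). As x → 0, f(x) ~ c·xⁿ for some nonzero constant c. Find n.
6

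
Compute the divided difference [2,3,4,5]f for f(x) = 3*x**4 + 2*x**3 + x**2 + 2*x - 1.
44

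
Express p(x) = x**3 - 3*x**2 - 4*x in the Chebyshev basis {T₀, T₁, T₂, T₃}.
(-3/2)T₀ + (-13/4)T₁ + (-3/2)T₂ + (1/4)T₃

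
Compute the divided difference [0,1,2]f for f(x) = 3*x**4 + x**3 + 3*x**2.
27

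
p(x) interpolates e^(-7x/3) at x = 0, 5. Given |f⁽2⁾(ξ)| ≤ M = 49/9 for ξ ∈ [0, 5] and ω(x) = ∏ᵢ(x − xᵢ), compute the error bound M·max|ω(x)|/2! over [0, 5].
1225/72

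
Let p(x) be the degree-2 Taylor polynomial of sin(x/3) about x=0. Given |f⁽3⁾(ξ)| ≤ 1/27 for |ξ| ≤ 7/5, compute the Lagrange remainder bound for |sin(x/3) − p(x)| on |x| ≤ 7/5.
343/20250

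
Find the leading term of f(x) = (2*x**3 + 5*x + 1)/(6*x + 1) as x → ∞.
x**2/3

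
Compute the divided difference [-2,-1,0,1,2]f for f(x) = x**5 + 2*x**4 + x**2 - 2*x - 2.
2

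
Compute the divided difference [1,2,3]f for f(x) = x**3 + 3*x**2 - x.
9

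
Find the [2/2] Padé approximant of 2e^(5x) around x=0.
(25*x**2/6 + 5*x + 2)/(25*x**2/12 - 5*x/2 + 1)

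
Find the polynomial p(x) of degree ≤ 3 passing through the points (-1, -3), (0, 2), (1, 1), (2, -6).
-3*x**2 + 2*x + 2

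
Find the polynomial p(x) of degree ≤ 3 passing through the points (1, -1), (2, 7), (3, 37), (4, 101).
2*x**3 - x**2 - 3*x + 1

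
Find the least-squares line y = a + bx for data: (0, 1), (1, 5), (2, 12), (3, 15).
a = 9/10, b = 49/10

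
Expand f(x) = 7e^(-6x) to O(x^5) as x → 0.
7 - 42*x + 126*x**2 - 252*x**3 + 378*x**4 + O(x**5)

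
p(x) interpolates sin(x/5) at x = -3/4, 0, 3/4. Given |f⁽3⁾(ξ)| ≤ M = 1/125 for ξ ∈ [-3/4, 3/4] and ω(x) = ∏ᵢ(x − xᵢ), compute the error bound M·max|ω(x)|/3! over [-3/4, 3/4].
sqrt(3)/8000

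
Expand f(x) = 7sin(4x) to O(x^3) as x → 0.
28*x + O(x**3)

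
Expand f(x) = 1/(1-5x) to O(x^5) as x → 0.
1 + 5*x + 25*x**2 + 125*x**3 + 625*x**4 + O(x**5)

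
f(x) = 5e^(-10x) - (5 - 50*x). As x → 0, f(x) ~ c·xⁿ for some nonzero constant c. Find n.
2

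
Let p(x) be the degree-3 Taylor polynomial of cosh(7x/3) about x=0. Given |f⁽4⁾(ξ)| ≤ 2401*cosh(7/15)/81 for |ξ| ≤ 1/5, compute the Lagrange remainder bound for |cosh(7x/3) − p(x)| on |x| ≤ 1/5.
2401*cosh(7/15)/1215000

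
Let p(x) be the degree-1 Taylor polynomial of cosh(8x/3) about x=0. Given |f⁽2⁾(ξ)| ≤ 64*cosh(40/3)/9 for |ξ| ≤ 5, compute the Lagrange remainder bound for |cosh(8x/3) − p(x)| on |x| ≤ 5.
800*cosh(40/3)/9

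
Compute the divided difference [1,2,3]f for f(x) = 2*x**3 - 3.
12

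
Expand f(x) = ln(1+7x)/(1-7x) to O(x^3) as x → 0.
7*x + 49*x**2/2 + O(x**3)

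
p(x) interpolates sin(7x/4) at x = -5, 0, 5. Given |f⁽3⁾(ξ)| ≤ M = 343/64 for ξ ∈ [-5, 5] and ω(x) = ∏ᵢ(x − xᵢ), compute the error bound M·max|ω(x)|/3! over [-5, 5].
42875*sqrt(3)/1728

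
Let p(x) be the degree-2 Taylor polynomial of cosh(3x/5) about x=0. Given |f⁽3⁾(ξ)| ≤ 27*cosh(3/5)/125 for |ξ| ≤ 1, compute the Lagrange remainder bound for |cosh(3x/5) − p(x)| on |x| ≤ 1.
9*cosh(3/5)/250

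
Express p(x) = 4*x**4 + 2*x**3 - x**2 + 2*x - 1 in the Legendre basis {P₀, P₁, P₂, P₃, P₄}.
(-8/15)P₀ + (16/5)P₁ + (34/21)P₂ + (4/5)P₃ + (32/35)P₄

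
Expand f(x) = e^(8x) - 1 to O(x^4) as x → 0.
8*x + 32*x**2 + 256*x**3/3 + O(x**4)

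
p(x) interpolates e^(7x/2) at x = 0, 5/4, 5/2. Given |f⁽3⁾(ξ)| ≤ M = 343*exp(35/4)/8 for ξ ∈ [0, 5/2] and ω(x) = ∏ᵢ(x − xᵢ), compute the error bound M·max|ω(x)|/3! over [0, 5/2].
42875*sqrt(3)*exp(35/4)/13824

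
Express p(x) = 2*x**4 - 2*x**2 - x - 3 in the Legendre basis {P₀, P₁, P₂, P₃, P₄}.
(-49/15)P₀ - P₁ + (-4/21)P₂ + (16/35)P₄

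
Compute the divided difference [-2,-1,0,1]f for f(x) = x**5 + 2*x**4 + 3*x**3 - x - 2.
4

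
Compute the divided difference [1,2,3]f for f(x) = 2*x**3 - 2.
12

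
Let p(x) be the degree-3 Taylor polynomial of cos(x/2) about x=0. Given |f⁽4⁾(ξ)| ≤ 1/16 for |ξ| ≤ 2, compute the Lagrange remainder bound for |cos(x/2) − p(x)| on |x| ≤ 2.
1/24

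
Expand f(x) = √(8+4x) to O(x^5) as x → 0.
2*sqrt(2) + sqrt(2)*x/2 - sqrt(2)*x**2/16 + sqrt(2)*x**3/64 - 5*sqrt(2)*x**4/1024 + O(x**5)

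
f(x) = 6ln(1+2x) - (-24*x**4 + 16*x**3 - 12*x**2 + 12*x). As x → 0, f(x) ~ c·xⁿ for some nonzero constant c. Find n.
5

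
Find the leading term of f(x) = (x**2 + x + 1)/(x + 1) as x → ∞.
x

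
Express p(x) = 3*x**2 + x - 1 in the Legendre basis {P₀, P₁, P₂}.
P₁ + (2)P₂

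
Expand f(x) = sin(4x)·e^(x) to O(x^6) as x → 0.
4*x + 4*x**2 - 26*x**3/3 - 10*x**4 + 101*x**5/30 + O(x**6)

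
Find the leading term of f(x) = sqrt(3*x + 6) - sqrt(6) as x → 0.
sqrt(6)*x/4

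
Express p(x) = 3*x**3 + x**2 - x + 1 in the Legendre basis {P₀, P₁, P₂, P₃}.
(4/3)P₀ + (4/5)P₁ + (2/3)P₂ + (6/5)P₃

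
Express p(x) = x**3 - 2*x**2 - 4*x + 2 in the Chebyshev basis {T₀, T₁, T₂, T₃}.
T₀ + (-13/4)T₁ - T₂ + (1/4)T₃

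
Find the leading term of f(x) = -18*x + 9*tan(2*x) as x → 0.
24*x**3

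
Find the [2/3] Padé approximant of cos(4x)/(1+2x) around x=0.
(1 - 20*x**2/3)/(8*x**3/3 + 4*x**2/3 + 2*x + 1)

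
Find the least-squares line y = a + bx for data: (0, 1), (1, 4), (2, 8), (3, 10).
a = 11/10, b = 31/10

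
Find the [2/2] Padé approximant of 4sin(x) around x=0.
4*x/(x**2/6 + 1)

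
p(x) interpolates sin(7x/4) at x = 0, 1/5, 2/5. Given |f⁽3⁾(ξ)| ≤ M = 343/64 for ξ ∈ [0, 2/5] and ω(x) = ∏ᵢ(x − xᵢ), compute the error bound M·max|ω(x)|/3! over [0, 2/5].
343*sqrt(3)/216000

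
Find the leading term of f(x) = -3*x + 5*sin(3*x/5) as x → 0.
-9*x**3/50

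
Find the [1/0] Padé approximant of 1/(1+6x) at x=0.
1 - 6*x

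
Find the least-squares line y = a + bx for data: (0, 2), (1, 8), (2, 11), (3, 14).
a = 29/10, b = 39/10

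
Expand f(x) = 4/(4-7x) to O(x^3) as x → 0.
1 + 7*x/4 + 49*x**2/16 + O(x**3)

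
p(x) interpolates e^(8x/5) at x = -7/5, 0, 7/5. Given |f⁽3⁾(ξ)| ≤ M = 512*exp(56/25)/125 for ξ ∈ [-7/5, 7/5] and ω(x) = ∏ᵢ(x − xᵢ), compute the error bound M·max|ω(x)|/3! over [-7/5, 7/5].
175616*sqrt(3)*exp(56/25)/421875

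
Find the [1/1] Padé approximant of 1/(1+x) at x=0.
1/(x + 1)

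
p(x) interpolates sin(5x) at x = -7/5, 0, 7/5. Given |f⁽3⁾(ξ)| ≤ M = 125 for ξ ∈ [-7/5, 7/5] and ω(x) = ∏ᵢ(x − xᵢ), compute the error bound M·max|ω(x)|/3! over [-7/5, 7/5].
343*sqrt(3)/27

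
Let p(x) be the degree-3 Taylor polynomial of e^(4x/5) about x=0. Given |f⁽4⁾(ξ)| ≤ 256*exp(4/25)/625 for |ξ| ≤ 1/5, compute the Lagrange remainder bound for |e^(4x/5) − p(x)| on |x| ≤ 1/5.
32*exp(4/25)/1171875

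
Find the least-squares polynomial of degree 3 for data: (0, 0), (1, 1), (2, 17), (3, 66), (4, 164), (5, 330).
-1/63 + (-275/378)x + (-289/252)x² + (313/108)x³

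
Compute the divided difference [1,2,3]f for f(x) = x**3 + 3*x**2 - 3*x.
9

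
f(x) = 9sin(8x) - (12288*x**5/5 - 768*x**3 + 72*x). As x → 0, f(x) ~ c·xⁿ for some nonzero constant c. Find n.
7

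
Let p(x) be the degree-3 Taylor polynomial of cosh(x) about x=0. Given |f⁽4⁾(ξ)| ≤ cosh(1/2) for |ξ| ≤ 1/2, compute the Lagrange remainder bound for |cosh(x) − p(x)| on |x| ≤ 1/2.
cosh(1/2)/384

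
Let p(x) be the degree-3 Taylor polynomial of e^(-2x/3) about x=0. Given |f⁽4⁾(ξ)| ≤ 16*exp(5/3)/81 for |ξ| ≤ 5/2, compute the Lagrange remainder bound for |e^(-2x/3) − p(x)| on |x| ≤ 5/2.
625*exp(5/3)/1944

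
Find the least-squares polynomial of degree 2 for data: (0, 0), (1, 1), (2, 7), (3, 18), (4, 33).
-3/35 + (-79/70)x + (33/14)x²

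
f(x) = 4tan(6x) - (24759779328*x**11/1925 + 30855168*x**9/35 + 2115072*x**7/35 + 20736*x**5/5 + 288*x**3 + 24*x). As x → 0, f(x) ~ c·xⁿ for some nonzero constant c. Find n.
13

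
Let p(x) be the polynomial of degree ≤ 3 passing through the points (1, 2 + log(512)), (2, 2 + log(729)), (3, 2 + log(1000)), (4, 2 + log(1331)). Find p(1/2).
2 + log(1048576000*11**(1/16)*2**(5/8)*3**(7/8)*5**(15/16)/52612659)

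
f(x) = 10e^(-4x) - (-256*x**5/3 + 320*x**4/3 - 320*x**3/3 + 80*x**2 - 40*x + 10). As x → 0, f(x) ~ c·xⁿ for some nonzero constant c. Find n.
6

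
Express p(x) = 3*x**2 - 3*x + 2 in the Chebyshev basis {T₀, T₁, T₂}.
(7/2)T₀ + (-3)T₁ + (3/2)T₂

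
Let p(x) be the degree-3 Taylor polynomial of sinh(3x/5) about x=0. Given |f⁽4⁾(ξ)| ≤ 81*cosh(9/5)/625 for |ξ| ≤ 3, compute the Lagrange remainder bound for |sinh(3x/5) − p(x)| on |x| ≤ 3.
2187*cosh(9/5)/5000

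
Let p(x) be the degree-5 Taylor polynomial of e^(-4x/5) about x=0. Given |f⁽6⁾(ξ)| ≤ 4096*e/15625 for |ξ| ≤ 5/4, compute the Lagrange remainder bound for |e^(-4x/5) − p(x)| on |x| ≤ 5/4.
e/720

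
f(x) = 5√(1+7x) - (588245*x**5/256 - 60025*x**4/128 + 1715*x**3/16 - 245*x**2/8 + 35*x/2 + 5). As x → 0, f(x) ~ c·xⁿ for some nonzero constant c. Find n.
6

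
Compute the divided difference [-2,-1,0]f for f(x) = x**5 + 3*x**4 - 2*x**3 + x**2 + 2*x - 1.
13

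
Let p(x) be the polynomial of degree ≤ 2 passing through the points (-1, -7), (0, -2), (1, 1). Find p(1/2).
-1/4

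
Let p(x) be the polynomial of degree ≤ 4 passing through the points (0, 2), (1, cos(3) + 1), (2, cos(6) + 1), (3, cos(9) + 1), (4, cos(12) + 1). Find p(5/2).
15*cos(9)/32 - 5*cos(12)/128 - 5*cos(3)/32 + 45*cos(6)/64 + 131/128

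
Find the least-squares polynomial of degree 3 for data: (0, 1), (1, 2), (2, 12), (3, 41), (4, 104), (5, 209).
43/42 + (143/252)x + (-127/84)x² + (35/18)x³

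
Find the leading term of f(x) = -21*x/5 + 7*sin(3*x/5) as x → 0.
-63*x**3/250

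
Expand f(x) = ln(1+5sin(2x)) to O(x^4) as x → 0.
10*x - 50*x**2 + 980*x**3/3 + O(x**4)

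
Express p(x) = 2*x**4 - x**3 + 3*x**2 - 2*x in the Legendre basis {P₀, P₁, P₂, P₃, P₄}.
(7/5)P₀ + (-13/5)P₁ + (22/7)P₂ + (-2/5)P₃ + (16/35)P₄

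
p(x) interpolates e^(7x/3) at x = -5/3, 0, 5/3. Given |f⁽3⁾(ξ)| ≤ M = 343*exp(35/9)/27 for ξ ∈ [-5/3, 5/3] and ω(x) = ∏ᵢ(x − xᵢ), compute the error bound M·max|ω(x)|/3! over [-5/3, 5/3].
42875*sqrt(3)*exp(35/9)/19683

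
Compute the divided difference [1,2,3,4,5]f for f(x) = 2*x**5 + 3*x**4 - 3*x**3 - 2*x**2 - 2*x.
33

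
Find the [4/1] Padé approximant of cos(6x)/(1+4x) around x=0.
(54*x**4 - 18*x**2 + 1)/(4*x + 1)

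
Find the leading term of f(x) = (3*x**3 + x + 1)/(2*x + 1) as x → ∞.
3*x**2/2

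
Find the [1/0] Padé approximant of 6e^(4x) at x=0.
24*x + 6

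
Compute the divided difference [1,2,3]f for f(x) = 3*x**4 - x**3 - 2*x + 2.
69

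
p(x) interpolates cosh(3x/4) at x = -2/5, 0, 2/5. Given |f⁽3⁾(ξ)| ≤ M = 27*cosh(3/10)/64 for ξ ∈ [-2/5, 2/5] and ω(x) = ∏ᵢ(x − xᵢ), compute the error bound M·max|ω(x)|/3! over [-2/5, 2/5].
sqrt(3)*cosh(3/10)/1000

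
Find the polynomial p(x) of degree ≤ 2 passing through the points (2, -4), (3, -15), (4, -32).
-3*x**2 + 4*x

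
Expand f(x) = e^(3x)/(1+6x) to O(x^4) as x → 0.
1 - 3*x + 45*x**2/2 - 261*x**3/2 + O(x**4)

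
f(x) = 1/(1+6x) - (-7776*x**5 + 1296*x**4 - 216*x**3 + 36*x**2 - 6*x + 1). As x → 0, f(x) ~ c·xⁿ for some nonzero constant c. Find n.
6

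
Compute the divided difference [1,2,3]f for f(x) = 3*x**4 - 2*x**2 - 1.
73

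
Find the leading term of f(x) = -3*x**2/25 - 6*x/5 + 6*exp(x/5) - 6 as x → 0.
x**3/125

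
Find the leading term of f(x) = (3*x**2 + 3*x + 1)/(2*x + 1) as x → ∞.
3*x/2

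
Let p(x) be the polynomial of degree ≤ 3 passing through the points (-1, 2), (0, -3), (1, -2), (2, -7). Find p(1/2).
-5/2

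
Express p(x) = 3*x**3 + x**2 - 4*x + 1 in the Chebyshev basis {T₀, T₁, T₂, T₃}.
(3/2)T₀ + (-7/4)T₁ + (1/2)T₂ + (3/4)T₃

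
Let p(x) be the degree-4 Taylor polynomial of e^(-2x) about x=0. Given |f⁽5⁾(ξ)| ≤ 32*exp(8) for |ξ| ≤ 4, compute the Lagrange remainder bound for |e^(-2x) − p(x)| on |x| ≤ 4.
4096*exp(8)/15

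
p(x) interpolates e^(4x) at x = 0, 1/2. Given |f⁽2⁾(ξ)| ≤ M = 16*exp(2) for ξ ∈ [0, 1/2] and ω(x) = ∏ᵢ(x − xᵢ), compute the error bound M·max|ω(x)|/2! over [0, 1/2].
exp(2)/2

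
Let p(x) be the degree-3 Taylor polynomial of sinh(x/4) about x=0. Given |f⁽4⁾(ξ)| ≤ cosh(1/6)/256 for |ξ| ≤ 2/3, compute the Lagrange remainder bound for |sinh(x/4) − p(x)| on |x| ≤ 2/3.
cosh(1/6)/31104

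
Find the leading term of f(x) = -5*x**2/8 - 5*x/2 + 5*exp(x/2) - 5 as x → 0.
5*x**3/48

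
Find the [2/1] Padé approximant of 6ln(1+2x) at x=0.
4*x*(x + 3)/(4*x/3 + 1)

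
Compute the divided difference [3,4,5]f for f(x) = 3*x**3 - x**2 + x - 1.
35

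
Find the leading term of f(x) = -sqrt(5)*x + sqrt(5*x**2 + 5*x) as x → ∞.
sqrt(5)/2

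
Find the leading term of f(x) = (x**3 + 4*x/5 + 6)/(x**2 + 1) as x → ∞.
x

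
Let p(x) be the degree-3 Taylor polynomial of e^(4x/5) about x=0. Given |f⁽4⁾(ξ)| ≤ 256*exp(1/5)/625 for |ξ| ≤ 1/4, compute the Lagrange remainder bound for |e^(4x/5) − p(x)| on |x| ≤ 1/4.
exp(1/5)/15000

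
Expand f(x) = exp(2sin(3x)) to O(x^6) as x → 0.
1 + 6*x + 18*x**2 + 27*x**3 - 1863*x**5/20 + O(x**6)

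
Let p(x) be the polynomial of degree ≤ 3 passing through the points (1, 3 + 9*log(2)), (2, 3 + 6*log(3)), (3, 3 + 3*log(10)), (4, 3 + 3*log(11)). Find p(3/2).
3 + log(486*11**(3/16)*2**(7/8)*3**(5/8)*5**(1/16)/5)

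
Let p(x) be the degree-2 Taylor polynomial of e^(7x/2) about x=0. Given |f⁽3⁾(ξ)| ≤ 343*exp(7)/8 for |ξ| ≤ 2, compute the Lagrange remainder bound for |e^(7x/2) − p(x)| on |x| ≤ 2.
343*exp(7)/6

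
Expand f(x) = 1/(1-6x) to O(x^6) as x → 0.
1 + 6*x + 36*x**2 + 216*x**3 + 1296*x**4 + 7776*x**5 + O(x**6)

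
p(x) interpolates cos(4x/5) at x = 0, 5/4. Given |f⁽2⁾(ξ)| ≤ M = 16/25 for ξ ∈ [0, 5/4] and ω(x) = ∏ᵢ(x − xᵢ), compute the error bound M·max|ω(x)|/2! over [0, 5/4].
1/8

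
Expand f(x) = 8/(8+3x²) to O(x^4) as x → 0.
1 - 3*x**2/8 + O(x**4)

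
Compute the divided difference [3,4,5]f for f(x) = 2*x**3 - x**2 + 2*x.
23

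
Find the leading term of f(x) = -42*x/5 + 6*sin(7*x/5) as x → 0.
-343*x**3/125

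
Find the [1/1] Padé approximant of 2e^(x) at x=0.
(x + 2)/(1 - x/2)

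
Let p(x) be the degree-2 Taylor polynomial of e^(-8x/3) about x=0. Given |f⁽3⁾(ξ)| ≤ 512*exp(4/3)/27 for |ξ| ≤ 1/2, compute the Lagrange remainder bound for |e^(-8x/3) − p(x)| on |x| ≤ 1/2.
32*exp(4/3)/81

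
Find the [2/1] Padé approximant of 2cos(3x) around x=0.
2 - 9*x**2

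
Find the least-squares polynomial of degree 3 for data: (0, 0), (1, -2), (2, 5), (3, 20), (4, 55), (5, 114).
-11/42 + (-391/252)x + (-11/42)x² + (37/36)x³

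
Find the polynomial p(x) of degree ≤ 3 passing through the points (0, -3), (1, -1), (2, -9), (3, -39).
-2*x**3 + x**2 + 3*x - 3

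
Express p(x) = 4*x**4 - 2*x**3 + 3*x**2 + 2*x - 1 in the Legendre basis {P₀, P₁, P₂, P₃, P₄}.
(4/5)P₀ + (4/5)P₁ + (30/7)P₂ + (-4/5)P₃ + (32/35)P₄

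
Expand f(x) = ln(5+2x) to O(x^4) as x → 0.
log(5) + 2*x/5 - 2*x**2/25 + 8*x**3/375 + O(x**4)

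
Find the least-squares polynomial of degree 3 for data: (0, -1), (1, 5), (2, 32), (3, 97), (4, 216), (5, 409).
-137/126 + (203/108)x + (193/126)x² + (313/108)x³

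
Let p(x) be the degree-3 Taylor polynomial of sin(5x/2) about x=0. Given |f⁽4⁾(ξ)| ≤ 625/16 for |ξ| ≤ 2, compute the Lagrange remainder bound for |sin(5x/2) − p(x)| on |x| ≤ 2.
625/24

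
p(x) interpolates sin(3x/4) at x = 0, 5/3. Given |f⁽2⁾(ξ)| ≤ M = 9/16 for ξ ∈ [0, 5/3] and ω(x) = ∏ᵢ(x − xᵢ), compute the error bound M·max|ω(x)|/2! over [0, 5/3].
25/128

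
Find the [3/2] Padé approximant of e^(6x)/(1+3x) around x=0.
(72*x**3/5 + 54*x**2/5 + 27*x/5 + 1)/(-27*x**2/5 + 12*x/5 + 1)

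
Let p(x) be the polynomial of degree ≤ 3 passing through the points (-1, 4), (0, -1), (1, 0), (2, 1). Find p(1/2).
-7/8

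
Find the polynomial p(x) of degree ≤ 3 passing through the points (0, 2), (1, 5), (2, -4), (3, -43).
-3*x**3 + 3*x**2 + 3*x + 2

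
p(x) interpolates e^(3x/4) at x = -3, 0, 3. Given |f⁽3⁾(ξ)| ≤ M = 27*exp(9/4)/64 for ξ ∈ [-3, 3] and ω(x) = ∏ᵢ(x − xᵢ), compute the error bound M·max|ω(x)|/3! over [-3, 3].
27*sqrt(3)*exp(9/4)/64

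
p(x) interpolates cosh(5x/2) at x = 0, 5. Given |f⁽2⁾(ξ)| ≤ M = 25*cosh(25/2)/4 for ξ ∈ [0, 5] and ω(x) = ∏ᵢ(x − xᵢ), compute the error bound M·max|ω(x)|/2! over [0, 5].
625*cosh(25/2)/32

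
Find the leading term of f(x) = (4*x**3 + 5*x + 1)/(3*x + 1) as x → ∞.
4*x**2/3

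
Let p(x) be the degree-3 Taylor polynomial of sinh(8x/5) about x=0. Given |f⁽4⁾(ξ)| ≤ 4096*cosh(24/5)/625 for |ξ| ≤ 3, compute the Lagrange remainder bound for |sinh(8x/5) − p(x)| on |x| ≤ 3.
13824*cosh(24/5)/625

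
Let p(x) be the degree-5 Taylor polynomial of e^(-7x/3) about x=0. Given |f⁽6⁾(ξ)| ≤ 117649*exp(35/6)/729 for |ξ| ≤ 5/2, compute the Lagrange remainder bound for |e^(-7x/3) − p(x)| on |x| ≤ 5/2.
367653125*exp(35/6)/6718464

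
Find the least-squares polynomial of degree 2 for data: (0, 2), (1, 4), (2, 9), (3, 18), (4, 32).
11/5 + (-3/5)x + (2)x²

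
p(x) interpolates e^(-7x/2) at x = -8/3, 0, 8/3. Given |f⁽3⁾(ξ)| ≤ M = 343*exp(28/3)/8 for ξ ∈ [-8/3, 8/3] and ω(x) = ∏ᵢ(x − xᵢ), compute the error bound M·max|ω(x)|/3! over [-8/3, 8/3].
21952*sqrt(3)*exp(28/3)/729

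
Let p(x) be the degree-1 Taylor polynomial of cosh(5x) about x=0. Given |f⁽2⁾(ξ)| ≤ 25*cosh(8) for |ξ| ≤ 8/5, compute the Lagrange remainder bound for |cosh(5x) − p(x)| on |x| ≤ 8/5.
32*cosh(8)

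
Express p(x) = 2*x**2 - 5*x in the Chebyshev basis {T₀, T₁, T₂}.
T₀ + (-5)T₁ + T₂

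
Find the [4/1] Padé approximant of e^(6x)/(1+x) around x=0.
(918*x**4/155 + 1368*x**3/155 + 234*x**2/31 + 606*x/155 + 1)/(1 - 169*x/155)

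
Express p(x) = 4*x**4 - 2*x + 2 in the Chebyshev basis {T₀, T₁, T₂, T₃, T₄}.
(7/2)T₀ + (-2)T₁ + (2)T₂ + (1/2)T₄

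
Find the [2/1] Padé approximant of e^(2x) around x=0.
(2*x**2/3 + 4*x/3 + 1)/(1 - 2*x/3)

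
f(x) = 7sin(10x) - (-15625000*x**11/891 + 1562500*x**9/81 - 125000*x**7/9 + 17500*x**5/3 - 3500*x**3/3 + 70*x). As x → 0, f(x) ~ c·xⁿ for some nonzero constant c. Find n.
13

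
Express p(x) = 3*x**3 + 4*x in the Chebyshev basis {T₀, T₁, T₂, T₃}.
(25/4)T₁ + (3/4)T₃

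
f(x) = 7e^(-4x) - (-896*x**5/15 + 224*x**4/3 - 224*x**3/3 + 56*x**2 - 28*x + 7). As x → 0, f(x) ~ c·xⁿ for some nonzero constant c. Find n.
6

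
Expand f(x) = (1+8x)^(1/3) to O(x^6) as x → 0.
1 + 8*x/3 - 64*x**2/9 + 2560*x**3/81 - 40960*x**4/243 + 720896*x**5/729 + O(x**6)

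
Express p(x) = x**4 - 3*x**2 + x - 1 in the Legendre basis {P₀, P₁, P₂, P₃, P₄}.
(-9/5)P₀ + P₁ + (-10/7)P₂ + (8/35)P₄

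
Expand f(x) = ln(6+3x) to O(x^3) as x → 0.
log(6) + x/2 - x**2/8 + O(x**3)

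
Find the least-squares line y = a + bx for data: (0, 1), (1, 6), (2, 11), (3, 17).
a = 4/5, b = 53/10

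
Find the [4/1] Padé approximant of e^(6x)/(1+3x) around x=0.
(162*x**4/5 + 72*x**3/5 + 54*x**2/5 + 18*x/5 + 1)/(3*x/5 + 1)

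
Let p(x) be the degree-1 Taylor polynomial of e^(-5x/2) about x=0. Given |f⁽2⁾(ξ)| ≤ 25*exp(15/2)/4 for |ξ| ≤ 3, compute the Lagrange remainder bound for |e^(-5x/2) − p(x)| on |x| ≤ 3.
225*exp(15/2)/8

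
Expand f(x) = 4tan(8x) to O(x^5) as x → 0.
32*x + 2048*x**3/3 + O(x**5)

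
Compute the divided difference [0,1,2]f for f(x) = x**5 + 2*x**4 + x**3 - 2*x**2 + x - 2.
30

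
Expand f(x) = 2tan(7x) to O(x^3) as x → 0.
14*x + O(x**3)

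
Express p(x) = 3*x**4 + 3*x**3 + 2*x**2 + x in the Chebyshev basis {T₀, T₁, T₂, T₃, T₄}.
(17/8)T₀ + (13/4)T₁ + (5/2)T₂ + (3/4)T₃ + (3/8)T₄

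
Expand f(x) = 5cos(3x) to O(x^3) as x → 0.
5 - 45*x**2/2 + O(x**3)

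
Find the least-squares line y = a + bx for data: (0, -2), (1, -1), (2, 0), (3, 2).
a = -11/5, b = 13/10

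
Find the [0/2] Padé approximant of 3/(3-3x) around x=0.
1/(1 - x)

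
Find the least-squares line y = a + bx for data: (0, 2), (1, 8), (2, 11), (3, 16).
a = 5/2, b = 9/2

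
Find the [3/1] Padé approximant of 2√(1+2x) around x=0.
(-x**3/4 + 3*x**2/2 + 9*x/2 + 2)/(5*x/4 + 1)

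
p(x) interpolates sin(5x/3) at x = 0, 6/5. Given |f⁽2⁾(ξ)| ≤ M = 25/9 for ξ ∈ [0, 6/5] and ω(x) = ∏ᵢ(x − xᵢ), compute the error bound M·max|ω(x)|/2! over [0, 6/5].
1/2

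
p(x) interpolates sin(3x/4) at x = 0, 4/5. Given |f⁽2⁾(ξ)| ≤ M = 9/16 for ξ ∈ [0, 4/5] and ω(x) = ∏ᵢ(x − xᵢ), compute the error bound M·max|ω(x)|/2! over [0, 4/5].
9/200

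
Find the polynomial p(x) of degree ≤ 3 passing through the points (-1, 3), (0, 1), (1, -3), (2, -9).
-x**2 - 3*x + 1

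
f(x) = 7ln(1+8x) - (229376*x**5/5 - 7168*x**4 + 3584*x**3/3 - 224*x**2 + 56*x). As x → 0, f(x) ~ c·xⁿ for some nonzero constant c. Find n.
6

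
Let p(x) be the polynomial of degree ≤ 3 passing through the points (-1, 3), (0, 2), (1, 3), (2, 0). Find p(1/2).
21/8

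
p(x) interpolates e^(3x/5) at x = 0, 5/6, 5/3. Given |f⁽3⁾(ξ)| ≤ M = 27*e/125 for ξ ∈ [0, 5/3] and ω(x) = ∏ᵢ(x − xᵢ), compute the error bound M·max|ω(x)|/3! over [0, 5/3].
sqrt(3)*e/216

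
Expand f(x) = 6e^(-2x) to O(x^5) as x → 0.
6 - 12*x + 12*x**2 - 8*x**3 + 4*x**4 + O(x**5)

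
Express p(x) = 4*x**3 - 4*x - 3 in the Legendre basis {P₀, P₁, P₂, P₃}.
(-3)P₀ + (-8/5)P₁ + (8/5)P₃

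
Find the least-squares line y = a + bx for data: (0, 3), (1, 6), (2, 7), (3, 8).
a = 18/5, b = 8/5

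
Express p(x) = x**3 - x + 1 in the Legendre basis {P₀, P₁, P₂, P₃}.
P₀ + (-2/5)P₁ + (2/5)P₃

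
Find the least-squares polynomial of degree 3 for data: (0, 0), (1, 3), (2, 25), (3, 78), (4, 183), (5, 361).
-5/14 + (251/84)x + (-11/7)x² + (37/12)x³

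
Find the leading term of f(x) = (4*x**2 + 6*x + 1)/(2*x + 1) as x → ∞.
2*x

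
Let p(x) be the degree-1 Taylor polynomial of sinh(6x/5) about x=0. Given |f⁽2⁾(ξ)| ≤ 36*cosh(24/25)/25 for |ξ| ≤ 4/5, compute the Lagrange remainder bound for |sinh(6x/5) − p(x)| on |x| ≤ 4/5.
288*cosh(24/25)/625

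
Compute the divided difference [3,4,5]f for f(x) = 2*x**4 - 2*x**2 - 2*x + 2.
192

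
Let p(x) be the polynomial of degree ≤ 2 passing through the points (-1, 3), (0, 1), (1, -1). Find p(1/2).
0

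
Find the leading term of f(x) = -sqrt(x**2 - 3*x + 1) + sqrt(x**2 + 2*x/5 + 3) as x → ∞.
17/10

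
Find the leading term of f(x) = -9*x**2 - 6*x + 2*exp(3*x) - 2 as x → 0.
9*x**3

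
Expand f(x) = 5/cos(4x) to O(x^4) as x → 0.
5 + 40*x**2 + O(x**4)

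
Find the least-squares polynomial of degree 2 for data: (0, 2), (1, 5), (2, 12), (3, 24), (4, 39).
68/35 + (71/70)x + (29/14)x²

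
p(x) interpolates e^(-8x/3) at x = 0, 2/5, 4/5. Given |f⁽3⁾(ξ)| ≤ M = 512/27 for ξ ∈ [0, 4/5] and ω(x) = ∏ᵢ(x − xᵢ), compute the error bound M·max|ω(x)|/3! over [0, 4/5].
4096*sqrt(3)/91125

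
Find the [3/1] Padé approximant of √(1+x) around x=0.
(-x**3/64 + 3*x**2/16 + 9*x/8 + 1)/(5*x/8 + 1)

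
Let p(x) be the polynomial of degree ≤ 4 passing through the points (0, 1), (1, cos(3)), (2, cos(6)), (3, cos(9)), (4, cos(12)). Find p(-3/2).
315*cos(12)/128 + 1155/128 - 385*cos(9)/32 - 693*cos(3)/32 + 1485*cos(6)/64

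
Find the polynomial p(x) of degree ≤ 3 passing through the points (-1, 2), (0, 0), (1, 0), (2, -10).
-2*x**3 + x**2 + x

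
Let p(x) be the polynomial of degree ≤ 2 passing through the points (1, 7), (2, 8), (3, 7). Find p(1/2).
23/4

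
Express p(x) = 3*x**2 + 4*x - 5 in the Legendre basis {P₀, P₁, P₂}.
(-4)P₀ + (4)P₁ + (2)P₂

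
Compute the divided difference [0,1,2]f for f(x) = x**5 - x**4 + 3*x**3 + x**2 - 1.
18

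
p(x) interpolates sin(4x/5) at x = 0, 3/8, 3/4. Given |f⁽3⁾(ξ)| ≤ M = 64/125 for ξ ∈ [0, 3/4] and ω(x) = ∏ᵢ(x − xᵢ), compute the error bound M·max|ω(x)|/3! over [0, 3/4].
sqrt(3)/1000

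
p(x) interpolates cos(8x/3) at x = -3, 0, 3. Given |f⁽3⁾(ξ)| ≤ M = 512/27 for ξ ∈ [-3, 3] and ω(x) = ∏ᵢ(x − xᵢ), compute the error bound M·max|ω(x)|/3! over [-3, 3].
512*sqrt(3)/27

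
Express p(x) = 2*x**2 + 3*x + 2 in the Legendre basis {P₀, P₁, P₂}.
(8/3)P₀ + (3)P₁ + (4/3)P₂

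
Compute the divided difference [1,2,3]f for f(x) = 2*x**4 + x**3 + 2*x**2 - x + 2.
58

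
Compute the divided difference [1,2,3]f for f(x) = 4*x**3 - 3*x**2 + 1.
21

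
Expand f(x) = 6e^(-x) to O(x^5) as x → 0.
6 - 6*x + 3*x**2 - x**3 + x**4/4 + O(x**5)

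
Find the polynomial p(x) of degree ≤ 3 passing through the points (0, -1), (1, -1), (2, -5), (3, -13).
-2*x**2 + 2*x - 1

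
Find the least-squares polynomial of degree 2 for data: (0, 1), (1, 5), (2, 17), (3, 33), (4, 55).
5/7 + (76/35)x + (20/7)x²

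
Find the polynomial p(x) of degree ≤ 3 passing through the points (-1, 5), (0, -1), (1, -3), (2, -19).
-3*x**3 + 2*x**2 - x - 1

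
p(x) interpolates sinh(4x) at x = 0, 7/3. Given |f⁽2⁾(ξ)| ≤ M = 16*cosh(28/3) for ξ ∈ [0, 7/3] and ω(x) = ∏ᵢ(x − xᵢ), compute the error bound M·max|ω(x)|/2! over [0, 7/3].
98*cosh(28/3)/9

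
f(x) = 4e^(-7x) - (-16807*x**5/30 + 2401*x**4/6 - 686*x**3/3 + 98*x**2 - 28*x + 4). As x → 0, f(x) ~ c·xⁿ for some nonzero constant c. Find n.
6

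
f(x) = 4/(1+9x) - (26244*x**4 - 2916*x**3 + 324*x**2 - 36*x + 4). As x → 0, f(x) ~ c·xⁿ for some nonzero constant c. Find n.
5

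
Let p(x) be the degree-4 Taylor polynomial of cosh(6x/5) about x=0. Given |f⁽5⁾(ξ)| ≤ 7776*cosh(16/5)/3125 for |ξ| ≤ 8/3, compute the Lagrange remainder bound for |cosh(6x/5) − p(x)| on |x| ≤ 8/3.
131072*cosh(16/5)/46875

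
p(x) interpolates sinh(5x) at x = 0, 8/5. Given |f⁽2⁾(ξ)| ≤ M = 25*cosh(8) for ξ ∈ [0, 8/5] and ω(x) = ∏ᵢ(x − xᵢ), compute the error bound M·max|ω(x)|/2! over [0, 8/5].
8*cosh(8)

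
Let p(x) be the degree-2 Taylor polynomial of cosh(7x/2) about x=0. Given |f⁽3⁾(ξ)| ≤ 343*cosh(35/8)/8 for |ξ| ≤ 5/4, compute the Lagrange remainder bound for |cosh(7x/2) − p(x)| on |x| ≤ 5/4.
42875*cosh(35/8)/3072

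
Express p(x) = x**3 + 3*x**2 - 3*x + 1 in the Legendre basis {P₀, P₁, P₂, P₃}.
(2)P₀ + (-12/5)P₁ + (2)P₂ + (2/5)P₃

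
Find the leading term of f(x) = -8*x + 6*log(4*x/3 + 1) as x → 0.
-16*x**2/3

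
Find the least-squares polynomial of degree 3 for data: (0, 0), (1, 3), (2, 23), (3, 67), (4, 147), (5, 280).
-5/14 + (43/28)x + (25/28)x² + (2)x³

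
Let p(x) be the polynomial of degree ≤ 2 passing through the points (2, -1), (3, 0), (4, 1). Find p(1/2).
-5/2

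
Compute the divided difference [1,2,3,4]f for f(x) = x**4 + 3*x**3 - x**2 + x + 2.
13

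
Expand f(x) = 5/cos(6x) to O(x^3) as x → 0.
5 + 90*x**2 + O(x**3)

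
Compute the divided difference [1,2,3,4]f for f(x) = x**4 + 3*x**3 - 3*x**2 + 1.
13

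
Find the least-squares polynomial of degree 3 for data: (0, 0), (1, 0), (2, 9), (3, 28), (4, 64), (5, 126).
-19/63 + (29/189)x + (13/126)x² + (53/54)x³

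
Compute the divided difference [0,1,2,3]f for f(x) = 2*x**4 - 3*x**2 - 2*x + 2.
12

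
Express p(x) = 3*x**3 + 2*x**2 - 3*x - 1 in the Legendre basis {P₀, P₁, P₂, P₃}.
(-1/3)P₀ + (-6/5)P₁ + (4/3)P₂ + (6/5)P₃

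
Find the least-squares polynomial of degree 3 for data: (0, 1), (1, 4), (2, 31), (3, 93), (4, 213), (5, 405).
17/21 + (-125/126)x + (173/84)x² + (103/36)x³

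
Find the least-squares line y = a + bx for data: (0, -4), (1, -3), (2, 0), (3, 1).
a = -21/5, b = 9/5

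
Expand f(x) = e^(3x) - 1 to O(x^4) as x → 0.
3*x + 9*x**2/2 + 9*x**3/2 + O(x**4)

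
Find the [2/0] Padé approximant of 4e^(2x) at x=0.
8*x**2 + 8*x + 4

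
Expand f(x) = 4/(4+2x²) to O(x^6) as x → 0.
1 - x**2/2 + x**4/4 + O(x**6)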